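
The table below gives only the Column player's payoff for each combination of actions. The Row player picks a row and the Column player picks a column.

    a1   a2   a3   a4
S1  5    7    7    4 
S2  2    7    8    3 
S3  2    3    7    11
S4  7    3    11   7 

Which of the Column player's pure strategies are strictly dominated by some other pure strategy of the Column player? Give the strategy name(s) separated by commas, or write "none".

a1 is strictly dominated by a3 (S1: 7>5, S2: 8>2, S3: 7>2, S4: 11>7).
a2: no other strategy beats it everywhere (a1 at S1 (7>5); a3 at S1 (7=7); a4 at S1 (7>4)).
a3: no other strategy beats it everywhere (a1 at S1 (7>5); a2 at S1 (7=7); a4 at S1 (7>4)).
a4 is not dominated — it holds its own against a1 at S2 (3>2); a2 at S3 (11>3); a3 at S3 (11>7).

a1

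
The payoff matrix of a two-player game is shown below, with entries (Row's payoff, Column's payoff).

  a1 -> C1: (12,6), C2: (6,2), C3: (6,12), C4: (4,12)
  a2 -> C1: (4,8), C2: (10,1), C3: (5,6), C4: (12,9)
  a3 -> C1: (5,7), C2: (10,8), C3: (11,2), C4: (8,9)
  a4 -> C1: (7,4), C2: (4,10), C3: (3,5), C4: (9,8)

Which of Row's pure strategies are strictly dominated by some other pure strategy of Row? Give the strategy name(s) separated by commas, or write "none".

none

a1: no other strategy beats it everywhere (a2 at C1 (12>4); a3 at C1 (12>5); a4 at C1 (12>7)).
Nothing dominates a2: a1 at C2 (10>6); a3 at C2 (10=10); a4 at C2 (10>4).
Nothing dominates a3: a1 at C2 (10>6); a2 at C1 (5>4); a4 at C2 (10>4).
Nothing dominates a4: a1 at C4 (9>4); a2 at C1 (7>4); a3 at C1 (7>5).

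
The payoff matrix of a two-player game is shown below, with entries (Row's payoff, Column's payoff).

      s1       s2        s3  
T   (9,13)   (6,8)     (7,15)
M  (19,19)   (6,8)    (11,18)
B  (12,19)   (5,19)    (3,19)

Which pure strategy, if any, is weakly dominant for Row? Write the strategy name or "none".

M

M vs T: s1: 19>9, s2: 6=6, s3: 11>7.
M vs B: s1: 19>12, s2: 6>5, s3: 11>3.
M is at least as good as every other strategy against every opponent action, so it is weakly dominant.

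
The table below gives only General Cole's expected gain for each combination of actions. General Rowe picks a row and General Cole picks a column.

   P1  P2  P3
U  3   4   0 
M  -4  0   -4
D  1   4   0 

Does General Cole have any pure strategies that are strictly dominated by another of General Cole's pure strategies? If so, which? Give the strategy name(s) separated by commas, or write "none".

P1, P3

P2 strictly dominates P1 — U: 4>3, M: 0>-4, D: 4>1.
P2: no other strategy beats it everywhere (P1 at U (4>3); P3 at U (4>0)).
P3: dominated, since P2 does at least as well everywhere (U: 4>0, M: 0>-4, D: 4>0).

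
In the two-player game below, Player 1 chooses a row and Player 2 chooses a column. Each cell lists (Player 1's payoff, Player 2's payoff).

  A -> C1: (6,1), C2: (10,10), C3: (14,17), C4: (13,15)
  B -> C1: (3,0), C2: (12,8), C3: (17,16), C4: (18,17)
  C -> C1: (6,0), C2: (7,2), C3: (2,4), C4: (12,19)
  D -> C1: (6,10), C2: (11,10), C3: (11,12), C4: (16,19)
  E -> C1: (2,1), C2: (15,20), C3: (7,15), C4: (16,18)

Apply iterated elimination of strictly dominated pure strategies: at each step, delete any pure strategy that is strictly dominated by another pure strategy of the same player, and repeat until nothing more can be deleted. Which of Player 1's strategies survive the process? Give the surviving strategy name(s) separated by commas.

Column C1 is eliminated: C3 beats it against every remaining row (A: 17>1, B: 16>0, C: 4>0, D: 12>10, E: 15>1).
For Player 1, B strictly dominates A on the remaining columns (C2: 12>10, C3: 17>14, C4: 18>13); eliminate A.
Row C is eliminated: B beats it against every remaining column (C2: 12>7, C3: 17>2, C4: 18>12).
For Player 1, B strictly dominates D on the remaining columns (C2: 12>11, C3: 17>11, C4: 18>16); eliminate D.
Column C3 is eliminated: C4 beats it against every remaining row (B: 17>16, E: 18>15).
Among the remaining strategies, none is strictly dominated by another pure strategy of the same player, so the elimination stops.
Surviving strategies — Player 1: {B, E}; Player 2: {C2, C4}.

B, E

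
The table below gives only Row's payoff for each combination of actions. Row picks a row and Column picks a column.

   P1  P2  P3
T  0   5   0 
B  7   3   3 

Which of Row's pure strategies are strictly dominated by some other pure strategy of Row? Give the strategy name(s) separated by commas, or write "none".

Nothing dominates T: B at P2 (5>3).
Nothing dominates B: T at P1 (7>0).

none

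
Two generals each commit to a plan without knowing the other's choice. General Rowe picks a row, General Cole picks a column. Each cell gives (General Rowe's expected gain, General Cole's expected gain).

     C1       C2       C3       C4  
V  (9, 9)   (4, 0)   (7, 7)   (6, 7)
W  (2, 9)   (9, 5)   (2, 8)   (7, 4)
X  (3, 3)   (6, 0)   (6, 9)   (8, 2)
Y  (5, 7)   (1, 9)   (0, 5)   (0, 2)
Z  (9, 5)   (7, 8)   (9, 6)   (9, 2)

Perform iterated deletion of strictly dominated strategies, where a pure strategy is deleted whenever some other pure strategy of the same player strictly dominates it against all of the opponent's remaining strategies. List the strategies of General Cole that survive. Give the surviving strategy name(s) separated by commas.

For General Rowe, Z strictly dominates X on the remaining columns (C1: 9>3, C2: 7>6, C3: 9>6, C4: 9>8); eliminate X.
For General Rowe, V strictly dominates Y on the remaining columns (C1: 9>5, C2: 4>1, C3: 7>0, C4: 6>0); eliminate Y.
For General Cole, C1 strictly dominates C4 on the remaining rows (V: 9>7, W: 9>4, Z: 5>2); eliminate C4.
Among the remaining strategies, none is strictly dominated by another pure strategy of the same player, so the elimination stops.
Surviving strategies — General Rowe: {V, W, Z}; General Cole: {C1, C2, C3}.

C1, C2, C3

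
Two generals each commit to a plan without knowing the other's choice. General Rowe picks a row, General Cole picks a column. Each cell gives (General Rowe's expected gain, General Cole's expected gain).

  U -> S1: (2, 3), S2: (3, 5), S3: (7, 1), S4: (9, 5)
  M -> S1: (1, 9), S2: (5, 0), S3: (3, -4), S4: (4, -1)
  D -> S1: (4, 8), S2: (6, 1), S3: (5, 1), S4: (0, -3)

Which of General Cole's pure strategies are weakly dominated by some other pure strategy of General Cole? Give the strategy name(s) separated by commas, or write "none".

S1 is not dominated — it holds its own against S2 at M (9>0); S3 at U (3>1); S4 at M (9>-1).
S2 is not dominated — it holds its own against S1 at U (5>3); S3 at U (5>1); S4 at M (0>-1).
S3: dominated, since S1 does at least as well everywhere (U: 3>1, M: 9>-4, D: 8>1).
S4 is weakly dominated by S2 (U: 5=5, M: 0>-1, D: 1>-3).

S3, S4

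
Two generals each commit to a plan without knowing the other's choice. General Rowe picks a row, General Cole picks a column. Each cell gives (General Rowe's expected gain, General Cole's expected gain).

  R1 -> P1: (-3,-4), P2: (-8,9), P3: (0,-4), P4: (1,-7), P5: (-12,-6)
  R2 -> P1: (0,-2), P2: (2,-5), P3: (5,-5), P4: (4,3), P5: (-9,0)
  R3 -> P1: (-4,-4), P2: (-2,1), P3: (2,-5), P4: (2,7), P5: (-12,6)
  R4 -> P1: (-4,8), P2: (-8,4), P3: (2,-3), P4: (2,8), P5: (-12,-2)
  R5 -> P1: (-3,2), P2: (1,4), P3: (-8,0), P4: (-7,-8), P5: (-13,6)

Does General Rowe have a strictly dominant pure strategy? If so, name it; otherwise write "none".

R2

R2 vs R1: P1: 0>-3, P2: 2>-8, P3: 5>0, P4: 4>1, P5: -9>-12.
R2 vs R3: P1: 0>-4, P2: 2>-2, P3: 5>2, P4: 4>2, P5: -9>-12.
R2 vs R4: P1: 0>-4, P2: 2>-8, P3: 5>2, P4: 4>2, P5: -9>-12.
R2 vs R5: P1: 0>-3, P2: 2>1, P3: 5>-8, P4: 4>-7, P5: -9>-13.
R2 strictly beats every other strategy against every opponent action, so it is strictly dominant.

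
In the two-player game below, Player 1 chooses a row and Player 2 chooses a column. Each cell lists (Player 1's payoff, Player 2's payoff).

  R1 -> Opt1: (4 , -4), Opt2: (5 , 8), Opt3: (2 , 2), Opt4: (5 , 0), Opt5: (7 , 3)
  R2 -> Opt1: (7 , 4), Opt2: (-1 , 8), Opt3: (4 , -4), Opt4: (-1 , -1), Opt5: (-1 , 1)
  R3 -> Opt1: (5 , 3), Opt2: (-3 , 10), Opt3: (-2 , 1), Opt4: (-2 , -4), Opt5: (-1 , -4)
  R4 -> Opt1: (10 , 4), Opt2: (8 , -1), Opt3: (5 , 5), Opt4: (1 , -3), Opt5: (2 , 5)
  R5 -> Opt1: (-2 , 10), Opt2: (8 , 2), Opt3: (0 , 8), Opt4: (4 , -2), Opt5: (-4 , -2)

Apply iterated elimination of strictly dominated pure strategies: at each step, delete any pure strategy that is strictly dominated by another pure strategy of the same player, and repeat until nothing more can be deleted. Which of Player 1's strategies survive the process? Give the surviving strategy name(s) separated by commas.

Player 1's strategy R2 is strictly dominated by R4 (Opt1: 10>7, Opt2: 8>-1, Opt3: 5>4, Opt4: 1>-1, Opt5: 2>-1) and is removed.
Player 1's strategy R3 is strictly dominated by R4 (Opt1: 10>5, Opt2: 8>-3, Opt3: 5>-2, Opt4: 1>-2, Opt5: 2>-1) and is removed.
For Player 2, Opt2 strictly dominates Opt4 on the remaining rows (R1: 8>0, R4: -1>-3, R5: 2>-2); eliminate Opt4.
Among the remaining strategies, none is strictly dominated by another pure strategy of the same player, so the elimination stops.
Surviving strategies — Player 1: {R1, R4, R5}; Player 2: {Opt1, Opt2, Opt3, Opt5}.

R1, R4, R5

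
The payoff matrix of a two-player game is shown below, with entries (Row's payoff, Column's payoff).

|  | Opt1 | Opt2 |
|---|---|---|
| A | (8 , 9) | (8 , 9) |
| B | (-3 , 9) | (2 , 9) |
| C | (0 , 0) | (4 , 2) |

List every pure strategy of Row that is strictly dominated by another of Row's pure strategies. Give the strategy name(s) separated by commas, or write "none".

A is not dominated — it holds its own against B at Opt1 (8>-3); C at Opt1 (8>0).
B is strictly dominated by A (Opt1: 8>-3, Opt2: 8>2).
C: dominated, since A does at least as well everywhere (Opt1: 8>0, Opt2: 8>4).

B, C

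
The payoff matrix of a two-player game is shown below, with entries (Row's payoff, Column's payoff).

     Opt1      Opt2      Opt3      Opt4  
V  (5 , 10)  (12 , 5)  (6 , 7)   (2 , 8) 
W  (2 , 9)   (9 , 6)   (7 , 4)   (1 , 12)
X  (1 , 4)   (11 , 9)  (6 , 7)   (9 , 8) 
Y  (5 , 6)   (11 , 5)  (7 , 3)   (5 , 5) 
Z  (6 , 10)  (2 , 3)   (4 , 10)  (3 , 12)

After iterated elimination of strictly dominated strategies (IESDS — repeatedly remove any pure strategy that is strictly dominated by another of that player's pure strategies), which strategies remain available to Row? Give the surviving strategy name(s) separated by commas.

For Column, Opt4 strictly dominates Opt3 on the remaining rows (V: 8>7, W: 12>4, X: 8>7, Y: 5>3, Z: 12>10); eliminate Opt3.
Row W is eliminated: V beats it against every remaining column (Opt1: 5>2, Opt2: 12>9, Opt4: 2>1).
Among the remaining strategies, none is strictly dominated by another pure strategy of the same player, so the elimination stops.
Surviving strategies — Row: {V, X, Y, Z}; Column: {Opt1, Opt2, Opt4}.

V, X, Y, Z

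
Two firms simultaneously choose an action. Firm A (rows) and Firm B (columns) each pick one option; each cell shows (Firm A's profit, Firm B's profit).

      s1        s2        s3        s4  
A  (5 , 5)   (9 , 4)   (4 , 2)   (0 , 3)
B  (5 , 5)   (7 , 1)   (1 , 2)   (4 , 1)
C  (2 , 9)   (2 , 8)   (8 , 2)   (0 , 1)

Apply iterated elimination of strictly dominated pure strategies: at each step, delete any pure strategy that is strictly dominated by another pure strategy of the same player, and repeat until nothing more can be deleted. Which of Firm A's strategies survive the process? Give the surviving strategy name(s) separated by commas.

Column s2 is eliminated: s1 beats it against every remaining row (A: 5>4, B: 5>1, C: 9>8).
Column s3 is eliminated: s1 beats it against every remaining row (A: 5>2, B: 5>2, C: 9>2).
Row C is eliminated: B beats it against every remaining column (s1: 5>2, s4: 4>0).
Column s4 is eliminated: s1 beats it against every remaining row (A: 5>3, B: 5>1).
Among the remaining strategies, none is strictly dominated by another pure strategy of the same player, so the elimination stops.
Surviving strategies — Firm A: {A, B}; Firm B: {s1}.

A, B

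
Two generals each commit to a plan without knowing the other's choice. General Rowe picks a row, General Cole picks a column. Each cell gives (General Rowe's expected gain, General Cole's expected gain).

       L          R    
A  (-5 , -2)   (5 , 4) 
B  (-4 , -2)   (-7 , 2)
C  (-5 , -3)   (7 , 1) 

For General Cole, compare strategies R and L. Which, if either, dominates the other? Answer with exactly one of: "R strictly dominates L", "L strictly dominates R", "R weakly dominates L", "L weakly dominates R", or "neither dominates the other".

R strictly dominates L

R's payoffs vs L's, by General Rowe's action — A: 4>-2, B: 2>-2, C: 1>-3.
Every comparison favours R, so R strictly dominates L.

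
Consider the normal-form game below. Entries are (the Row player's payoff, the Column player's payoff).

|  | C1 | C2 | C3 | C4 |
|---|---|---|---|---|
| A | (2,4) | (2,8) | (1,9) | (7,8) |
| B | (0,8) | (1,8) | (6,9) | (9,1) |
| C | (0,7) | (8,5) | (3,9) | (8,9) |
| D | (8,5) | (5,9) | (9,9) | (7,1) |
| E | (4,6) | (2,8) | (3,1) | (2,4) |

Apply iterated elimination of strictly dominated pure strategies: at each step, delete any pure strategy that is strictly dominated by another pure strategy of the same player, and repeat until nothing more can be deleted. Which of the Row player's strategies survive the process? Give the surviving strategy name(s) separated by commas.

B, C, D

For the Row player, D strictly dominates E on the remaining columns (C1: 8>4, C2: 5>2, C3: 9>3, C4: 7>2); eliminate E.
For the Column player, C3 strictly dominates C1 on the remaining rows (A: 9>4, B: 9>8, C: 9>7, D: 9>5); eliminate C1.
Row A is eliminated: C beats it against every remaining column (C2: 8>2, C3: 3>1, C4: 8>7).
Among the remaining strategies, none is strictly dominated by another pure strategy of the same player, so the elimination stops.
Surviving strategies — the Row player: {B, C, D}; the Column player: {C2, C3, C4}.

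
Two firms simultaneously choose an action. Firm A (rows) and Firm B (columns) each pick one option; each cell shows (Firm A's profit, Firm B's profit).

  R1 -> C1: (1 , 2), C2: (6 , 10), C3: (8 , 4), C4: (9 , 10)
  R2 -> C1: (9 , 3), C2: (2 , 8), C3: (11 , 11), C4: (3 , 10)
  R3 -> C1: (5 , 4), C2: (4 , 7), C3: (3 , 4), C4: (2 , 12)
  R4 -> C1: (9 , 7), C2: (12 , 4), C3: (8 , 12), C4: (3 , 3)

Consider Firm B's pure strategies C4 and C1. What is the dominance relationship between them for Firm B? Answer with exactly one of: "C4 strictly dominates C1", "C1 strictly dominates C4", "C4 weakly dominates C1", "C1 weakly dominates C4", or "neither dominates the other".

neither dominates the other

Compare C4 to C1 across every action of Firm A: R1: 10>2, R2: 10>3, R3: 12>4, R4: 3<7.
C4 does better at R1, R2, R3 but worse at R4; neither strategy dominates the other.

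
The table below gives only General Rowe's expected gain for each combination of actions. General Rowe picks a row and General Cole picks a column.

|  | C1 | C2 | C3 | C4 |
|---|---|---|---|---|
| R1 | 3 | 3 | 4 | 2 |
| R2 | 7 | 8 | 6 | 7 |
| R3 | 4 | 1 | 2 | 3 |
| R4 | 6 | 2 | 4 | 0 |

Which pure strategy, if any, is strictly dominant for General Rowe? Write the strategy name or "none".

R2 vs R1: C1: 7>3, C2: 8>3, C3: 6>4, C4: 7>2.
R2 vs R3: C1: 7>4, C2: 8>1, C3: 6>2, C4: 7>3.
R2 vs R4: C1: 7>6, C2: 8>2, C3: 6>4, C4: 7>0.
R2 strictly beats every other strategy against every opponent action, so it is strictly dominant.

R2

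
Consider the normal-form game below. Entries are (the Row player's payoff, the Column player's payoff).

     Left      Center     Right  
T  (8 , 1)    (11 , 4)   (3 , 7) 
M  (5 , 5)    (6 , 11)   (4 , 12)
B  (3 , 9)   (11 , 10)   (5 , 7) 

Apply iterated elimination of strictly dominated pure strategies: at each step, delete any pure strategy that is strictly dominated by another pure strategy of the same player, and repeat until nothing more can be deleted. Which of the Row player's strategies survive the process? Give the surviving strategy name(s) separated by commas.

T, B

For the Column player, Center strictly dominates Left on the remaining rows (T: 4>1, M: 11>5, B: 10>9); eliminate Left.
The Row player's strategy M is strictly dominated by B (Center: 11>6, Right: 5>4) and is removed.
Among the remaining strategies, none is strictly dominated by another pure strategy of the same player, so the elimination stops.
Surviving strategies — the Row player: {T, B}; the Column player: {Center, Right}.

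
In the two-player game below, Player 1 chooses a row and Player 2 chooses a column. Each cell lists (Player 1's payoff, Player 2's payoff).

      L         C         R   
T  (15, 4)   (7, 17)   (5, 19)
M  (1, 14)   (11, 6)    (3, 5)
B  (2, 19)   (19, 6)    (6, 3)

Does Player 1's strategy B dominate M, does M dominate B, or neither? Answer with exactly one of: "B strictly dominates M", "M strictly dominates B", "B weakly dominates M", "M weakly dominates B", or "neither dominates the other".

Compare B to M across each opponent action: L: 2>1, C: 19>11, R: 6>3.
Every comparison favours B, so B strictly dominates M.

B strictly dominates M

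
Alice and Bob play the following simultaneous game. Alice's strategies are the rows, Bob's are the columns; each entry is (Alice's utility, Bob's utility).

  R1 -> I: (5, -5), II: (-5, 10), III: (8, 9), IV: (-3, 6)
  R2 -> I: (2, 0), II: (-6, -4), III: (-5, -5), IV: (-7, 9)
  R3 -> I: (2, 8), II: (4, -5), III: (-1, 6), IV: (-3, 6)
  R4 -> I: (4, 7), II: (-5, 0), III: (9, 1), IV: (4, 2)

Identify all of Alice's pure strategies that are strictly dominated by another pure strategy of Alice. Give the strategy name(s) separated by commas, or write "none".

R2

R1: no other strategy beats it everywhere (R2 at I (5>2); R3 at I (5>2); R4 at I (5>4)).
R1 strictly dominates R2 — I: 5>2, II: -5>-6, III: 8>-5, IV: -3>-7.
R3: no other strategy beats it everywhere (R1 at II (4>-5); R2 at I (2=2); R4 at II (4>-5)).
R4 is not dominated — it holds its own against R1 at II (-5=-5); R2 at I (4>2); R3 at I (4>2).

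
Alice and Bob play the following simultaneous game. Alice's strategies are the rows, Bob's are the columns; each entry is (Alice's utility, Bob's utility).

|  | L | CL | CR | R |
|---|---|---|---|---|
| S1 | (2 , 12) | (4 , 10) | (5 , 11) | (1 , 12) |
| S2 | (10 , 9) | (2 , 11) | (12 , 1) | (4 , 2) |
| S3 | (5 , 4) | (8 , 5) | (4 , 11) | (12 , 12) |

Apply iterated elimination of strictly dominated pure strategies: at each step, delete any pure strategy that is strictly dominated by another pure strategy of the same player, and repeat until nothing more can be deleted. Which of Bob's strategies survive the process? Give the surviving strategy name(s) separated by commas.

R

Column CR is eliminated: R beats it against every remaining row (S1: 12>11, S2: 2>1, S3: 12>11).
For Alice, S3 strictly dominates S1 on the remaining columns (L: 5>2, CL: 8>4, R: 12>1); eliminate S1.
For Bob, CL strictly dominates L on the remaining rows (S2: 11>9, S3: 5>4); eliminate L.
For Alice, S3 strictly dominates S2 on the remaining columns (CL: 8>2, R: 12>4); eliminate S2.
For Bob, R strictly dominates CL on the remaining rows (S3: 12>5); eliminate CL.
Among the remaining strategies, none is strictly dominated by another pure strategy of the same player, so the elimination stops.
Surviving strategies — Alice: {S3}; Bob: {R}.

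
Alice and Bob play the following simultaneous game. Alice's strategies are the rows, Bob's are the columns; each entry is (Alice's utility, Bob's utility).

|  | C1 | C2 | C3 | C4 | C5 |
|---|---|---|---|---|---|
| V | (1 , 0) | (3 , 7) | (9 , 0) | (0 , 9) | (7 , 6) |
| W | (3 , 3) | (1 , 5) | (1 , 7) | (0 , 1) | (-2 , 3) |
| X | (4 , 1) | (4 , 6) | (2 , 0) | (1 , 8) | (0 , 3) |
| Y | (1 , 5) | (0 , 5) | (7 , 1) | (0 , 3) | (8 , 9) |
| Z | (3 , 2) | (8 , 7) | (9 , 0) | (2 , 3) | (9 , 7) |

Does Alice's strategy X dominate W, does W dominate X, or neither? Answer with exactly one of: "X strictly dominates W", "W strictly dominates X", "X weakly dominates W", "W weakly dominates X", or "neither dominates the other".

X strictly dominates W

Compare X to W across each opponent action: C1: 4>3, C2: 4>1, C3: 2>1, C4: 1>0, C5: 0>-2.
Every comparison favours X, so X strictly dominates W.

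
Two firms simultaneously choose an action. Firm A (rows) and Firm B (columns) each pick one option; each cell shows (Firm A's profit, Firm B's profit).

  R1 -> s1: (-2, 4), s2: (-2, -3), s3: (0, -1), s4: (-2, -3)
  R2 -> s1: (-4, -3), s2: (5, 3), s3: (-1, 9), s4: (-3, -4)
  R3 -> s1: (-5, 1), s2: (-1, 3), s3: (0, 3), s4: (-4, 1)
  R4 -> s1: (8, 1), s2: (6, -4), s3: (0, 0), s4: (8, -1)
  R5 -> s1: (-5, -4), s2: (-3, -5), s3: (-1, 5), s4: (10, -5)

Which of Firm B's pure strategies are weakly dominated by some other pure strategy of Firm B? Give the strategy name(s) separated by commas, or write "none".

s1: no other strategy beats it everywhere (s2 at R1 (4>-3); s3 at R1 (4>-1); s4 at R1 (4>-3)).
s2 is weakly dominated by s3 (R1: -1>-3, R2: 9>3, R3: 3=3, R4: 0>-4, R5: 5>-5).
s3: no other strategy beats it everywhere (s1 at R2 (9>-3); s2 at R1 (-1>-3); s4 at R1 (-1>-3)).
s4: dominated, since s1 does at least as well everywhere (R1: 4>-3, R2: -3>-4, R3: 1=1, R4: 1>-1, R5: -4>-5).

s2, s4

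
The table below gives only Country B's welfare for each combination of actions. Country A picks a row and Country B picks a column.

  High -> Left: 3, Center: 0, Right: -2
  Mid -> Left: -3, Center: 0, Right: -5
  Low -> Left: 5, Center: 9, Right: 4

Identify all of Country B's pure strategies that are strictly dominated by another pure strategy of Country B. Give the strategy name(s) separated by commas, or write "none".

Right

Nothing dominates Left: Center at High (3>0); Right at High (3>-2).
Center: no other strategy beats it everywhere (Left at Mid (0>-3); Right at High (0>-2)).
Right: dominated, since Left does at least as well everywhere (High: 3>-2, Mid: -3>-5, Low: 5>4).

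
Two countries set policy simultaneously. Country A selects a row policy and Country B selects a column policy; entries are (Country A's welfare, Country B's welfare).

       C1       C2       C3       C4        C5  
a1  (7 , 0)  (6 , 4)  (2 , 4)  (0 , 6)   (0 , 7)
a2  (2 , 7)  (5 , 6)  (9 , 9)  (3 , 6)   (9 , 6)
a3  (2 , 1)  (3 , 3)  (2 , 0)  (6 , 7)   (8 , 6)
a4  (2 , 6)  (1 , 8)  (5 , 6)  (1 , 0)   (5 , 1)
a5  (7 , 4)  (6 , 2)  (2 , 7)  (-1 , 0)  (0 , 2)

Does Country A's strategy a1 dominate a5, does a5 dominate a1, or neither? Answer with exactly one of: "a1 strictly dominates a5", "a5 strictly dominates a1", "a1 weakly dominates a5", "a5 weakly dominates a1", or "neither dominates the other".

a1 weakly dominates a5

a1's payoffs vs a5's, by Country B's action — C1: 7=7, C2: 6=6, C3: 2=2, C4: 0>-1, C5: 0=0.
a1 is at least as good everywhere and strictly better somewhere (tied only at C1, C2, C3, C5), so a1 weakly but not strictly dominates a5.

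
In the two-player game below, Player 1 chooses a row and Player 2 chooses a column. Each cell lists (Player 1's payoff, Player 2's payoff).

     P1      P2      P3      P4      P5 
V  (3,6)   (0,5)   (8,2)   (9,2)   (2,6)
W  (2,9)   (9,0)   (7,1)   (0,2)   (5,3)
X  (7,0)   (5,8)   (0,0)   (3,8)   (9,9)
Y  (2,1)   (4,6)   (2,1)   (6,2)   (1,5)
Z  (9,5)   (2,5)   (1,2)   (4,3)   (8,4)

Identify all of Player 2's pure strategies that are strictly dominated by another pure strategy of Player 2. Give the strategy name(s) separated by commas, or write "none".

P1 is not dominated — it holds its own against P2 at V (6>5); P3 at V (6>2); P4 at V (6>2); P5 at V (6=6).
Nothing dominates P2: P1 at X (8>0); P3 at V (5>2); P4 at V (5>2); P5 at Y (6>5).
P3: dominated, since P5 does at least as well everywhere (V: 6>2, W: 3>1, X: 9>0, Y: 5>1, Z: 4>2).
P5 strictly dominates P4 — V: 6>2, W: 3>2, X: 9>8, Y: 5>2, Z: 4>3.
Nothing dominates P5: P1 at V (6=6); P2 at V (6>5); P3 at V (6>2); P4 at V (6>2).

P3, P4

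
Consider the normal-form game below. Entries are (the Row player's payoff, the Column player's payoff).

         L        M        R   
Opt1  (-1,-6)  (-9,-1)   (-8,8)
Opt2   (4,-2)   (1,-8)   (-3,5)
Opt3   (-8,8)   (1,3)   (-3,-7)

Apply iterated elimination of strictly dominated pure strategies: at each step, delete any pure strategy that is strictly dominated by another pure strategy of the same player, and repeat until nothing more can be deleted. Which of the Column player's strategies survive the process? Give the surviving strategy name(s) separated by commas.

L, R

For the Row player, Opt2 strictly dominates Opt1 on the remaining columns (L: 4>-1, M: 1>-9, R: -3>-8); eliminate Opt1.
The Column player's strategy M is strictly dominated by L (Opt2: -2>-8, Opt3: 8>3) and is removed.
Among the remaining strategies, none is strictly dominated by another pure strategy of the same player, so the elimination stops.
Surviving strategies — the Row player: {Opt2, Opt3}; the Column player: {L, R}.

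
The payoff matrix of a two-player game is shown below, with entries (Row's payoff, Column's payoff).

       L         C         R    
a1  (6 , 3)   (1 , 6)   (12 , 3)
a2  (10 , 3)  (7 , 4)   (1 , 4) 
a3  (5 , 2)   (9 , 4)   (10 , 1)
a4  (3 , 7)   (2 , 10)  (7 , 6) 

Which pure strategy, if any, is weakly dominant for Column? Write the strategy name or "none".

C vs L: a1: 6>3, a2: 4>3, a3: 4>2, a4: 10>7.
C vs R: a1: 6>3, a2: 4=4, a3: 4>1, a4: 10>6.
C is at least as good as every other strategy against every opponent action, so it is weakly dominant.

C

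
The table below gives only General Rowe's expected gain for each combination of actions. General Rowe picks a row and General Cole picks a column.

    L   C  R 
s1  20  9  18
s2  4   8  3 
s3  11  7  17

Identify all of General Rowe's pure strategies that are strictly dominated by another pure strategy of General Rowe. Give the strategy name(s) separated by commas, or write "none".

Nothing dominates s1: s2 at L (20>4); s3 at L (20>11).
s1 strictly dominates s2 — L: 20>4, C: 9>8, R: 18>3.
s1 strictly dominates s3 — L: 20>11, C: 9>7, R: 18>17.

s2, s3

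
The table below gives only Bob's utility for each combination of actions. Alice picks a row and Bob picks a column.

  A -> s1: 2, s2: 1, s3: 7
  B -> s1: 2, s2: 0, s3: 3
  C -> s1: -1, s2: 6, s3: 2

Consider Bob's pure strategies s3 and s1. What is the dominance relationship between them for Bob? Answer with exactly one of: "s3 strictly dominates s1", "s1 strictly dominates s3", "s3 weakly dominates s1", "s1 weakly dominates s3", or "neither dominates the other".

s3 strictly dominates s1

Compare s3 to s1 across each opponent action: A: 7>2, B: 3>2, C: 2>-1.
Every comparison favours s3, so s3 strictly dominates s1.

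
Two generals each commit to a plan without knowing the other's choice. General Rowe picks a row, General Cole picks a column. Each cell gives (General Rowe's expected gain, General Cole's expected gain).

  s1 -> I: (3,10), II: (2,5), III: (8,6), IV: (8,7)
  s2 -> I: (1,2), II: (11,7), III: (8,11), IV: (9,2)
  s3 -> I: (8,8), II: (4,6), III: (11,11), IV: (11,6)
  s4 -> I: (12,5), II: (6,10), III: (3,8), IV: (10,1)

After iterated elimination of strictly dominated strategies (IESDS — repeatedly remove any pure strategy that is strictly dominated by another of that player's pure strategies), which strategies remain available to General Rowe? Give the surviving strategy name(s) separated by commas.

s3

For General Rowe, s3 strictly dominates s1 on the remaining columns (I: 8>3, II: 4>2, III: 11>8, IV: 11>8); eliminate s1.
For General Cole, III strictly dominates I on the remaining rows (s2: 11>2, s3: 11>8, s4: 8>5); eliminate I.
Column IV is eliminated: III beats it against every remaining row (s2: 11>2, s3: 11>6, s4: 8>1).
Row s4 is eliminated: s2 beats it against every remaining column (II: 11>6, III: 8>3).
For General Cole, III strictly dominates II on the remaining rows (s2: 11>7, s3: 11>6); eliminate II.
For General Rowe, s3 strictly dominates s2 on the remaining columns (III: 11>8); eliminate s2.
Among the remaining strategies, none is strictly dominated by another pure strategy of the same player, so the elimination stops.
Surviving strategies — General Rowe: {s3}; General Cole: {III}.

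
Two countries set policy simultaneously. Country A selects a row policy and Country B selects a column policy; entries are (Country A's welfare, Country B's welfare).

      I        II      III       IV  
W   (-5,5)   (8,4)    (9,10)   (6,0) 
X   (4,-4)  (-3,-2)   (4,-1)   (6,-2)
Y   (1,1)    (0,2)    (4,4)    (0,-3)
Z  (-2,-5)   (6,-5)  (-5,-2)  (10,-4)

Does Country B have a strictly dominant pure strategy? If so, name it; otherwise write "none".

III

III vs I: W: 10>5, X: -1>-4, Y: 4>1, Z: -2>-5.
III vs II: W: 10>4, X: -1>-2, Y: 4>2, Z: -2>-5.
III vs IV: W: 10>0, X: -1>-2, Y: 4>-3, Z: -2>-4.
III strictly beats every other strategy against every opponent action, so it is strictly dominant.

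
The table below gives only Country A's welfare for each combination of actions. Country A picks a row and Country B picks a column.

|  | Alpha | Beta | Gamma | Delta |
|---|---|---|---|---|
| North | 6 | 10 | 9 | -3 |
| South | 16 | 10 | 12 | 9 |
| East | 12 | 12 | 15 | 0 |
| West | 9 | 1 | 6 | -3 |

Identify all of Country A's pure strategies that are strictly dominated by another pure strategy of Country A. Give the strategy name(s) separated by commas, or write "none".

North, West

North: dominated, since East does at least as well everywhere (Alpha: 12>6, Beta: 12>10, Gamma: 15>9, Delta: 0>-3).
South is not dominated — it holds its own against North at Alpha (16>6); East at Alpha (16>12); West at Alpha (16>9).
East is not dominated — it holds its own against North at Alpha (12>6); South at Beta (12>10); West at Alpha (12>9).
West: dominated, since South does at least as well everywhere (Alpha: 16>9, Beta: 10>1, Gamma: 12>6, Delta: 9>-3).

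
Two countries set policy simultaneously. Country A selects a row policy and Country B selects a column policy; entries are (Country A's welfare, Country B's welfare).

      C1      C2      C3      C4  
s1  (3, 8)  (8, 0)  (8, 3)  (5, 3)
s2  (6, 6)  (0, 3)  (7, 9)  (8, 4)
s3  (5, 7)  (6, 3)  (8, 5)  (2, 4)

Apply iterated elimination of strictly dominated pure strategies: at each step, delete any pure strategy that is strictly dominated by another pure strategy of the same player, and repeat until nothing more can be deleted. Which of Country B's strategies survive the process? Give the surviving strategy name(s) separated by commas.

C1, C3

For Country B, C1 strictly dominates C2 on the remaining rows (s1: 8>0, s2: 6>3, s3: 7>3); eliminate C2.
Column C4 is eliminated: C1 beats it against every remaining row (s1: 8>3, s2: 6>4, s3: 7>4).
Among the remaining strategies, none is strictly dominated by another pure strategy of the same player, so the elimination stops.
Surviving strategies — Country A: {s1, s2, s3}; Country B: {C1, C3}.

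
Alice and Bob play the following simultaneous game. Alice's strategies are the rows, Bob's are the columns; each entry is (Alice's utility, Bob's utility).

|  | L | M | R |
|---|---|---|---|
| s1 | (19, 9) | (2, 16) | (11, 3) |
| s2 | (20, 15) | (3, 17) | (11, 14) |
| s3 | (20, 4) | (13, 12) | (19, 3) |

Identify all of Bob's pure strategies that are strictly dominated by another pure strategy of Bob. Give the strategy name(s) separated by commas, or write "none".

L is strictly dominated by M (s1: 16>9, s2: 17>15, s3: 12>4).
M: no other strategy beats it everywhere (L at s1 (16>9); R at s1 (16>3)).
R: dominated, since L does at least as well everywhere (s1: 9>3, s2: 15>14, s3: 4>3).

L, R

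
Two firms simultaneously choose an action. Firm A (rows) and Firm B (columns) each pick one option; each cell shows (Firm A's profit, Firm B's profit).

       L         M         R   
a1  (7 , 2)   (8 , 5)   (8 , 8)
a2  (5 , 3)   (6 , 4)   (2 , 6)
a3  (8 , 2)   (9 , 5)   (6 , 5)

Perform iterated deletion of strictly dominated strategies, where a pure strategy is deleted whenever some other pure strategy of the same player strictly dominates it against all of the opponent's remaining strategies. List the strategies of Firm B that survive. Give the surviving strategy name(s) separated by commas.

Row a2 is eliminated: a1 beats it against every remaining column (L: 7>5, M: 8>6, R: 8>2).
For Firm B, M strictly dominates L on the remaining rows (a1: 5>2, a3: 5>2); eliminate L.
Among the remaining strategies, none is strictly dominated by another pure strategy of the same player, so the elimination stops.
Surviving strategies — Firm A: {a1, a3}; Firm B: {M, R}.

M, R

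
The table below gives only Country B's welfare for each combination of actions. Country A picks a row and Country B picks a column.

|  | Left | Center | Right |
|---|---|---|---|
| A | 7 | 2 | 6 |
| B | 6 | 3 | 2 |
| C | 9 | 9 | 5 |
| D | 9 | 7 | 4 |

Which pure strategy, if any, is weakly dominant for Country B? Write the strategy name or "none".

Left vs Center: A: 7>2, B: 6>3, C: 9=9, D: 9>7.
Left vs Right: A: 7>6, B: 6>2, C: 9>5, D: 9>4.
Left is at least as good as every other strategy against every opponent action, so it is weakly dominant.

Left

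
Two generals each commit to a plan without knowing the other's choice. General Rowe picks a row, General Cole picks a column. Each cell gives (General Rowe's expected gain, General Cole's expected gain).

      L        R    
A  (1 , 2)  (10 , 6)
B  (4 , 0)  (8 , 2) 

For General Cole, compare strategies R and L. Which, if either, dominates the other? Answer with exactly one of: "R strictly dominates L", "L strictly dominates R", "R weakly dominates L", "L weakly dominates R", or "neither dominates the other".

R's payoffs vs L's, by General Rowe's action — A: 6>2, B: 2>0.
R gives a strictly higher payoff against every action of General Rowe, so R strictly dominates L.

R strictly dominates L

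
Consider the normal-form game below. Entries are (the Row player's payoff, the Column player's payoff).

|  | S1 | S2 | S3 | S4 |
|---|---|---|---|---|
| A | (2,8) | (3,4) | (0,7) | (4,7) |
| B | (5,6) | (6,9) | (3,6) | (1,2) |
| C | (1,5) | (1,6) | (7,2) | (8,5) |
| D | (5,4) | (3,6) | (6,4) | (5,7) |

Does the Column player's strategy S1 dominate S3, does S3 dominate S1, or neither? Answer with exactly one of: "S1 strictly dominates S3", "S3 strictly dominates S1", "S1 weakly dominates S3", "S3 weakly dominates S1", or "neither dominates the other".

S1 weakly dominates S3

Compare S1 to S3 across every action of the Row player: A: 8>7, B: 6=6, C: 5>2, D: 4=4.
S1 is at least as good everywhere and strictly better somewhere (tied only at B, D), so S1 weakly but not strictly dominates S3.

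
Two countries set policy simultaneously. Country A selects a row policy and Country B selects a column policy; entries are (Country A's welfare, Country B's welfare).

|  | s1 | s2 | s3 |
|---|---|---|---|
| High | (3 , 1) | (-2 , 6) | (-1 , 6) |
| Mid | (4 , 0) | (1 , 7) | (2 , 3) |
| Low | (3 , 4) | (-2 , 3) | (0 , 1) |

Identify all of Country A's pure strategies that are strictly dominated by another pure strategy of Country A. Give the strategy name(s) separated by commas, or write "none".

High: dominated, since Mid does at least as well everywhere (s1: 4>3, s2: 1>-2, s3: 2>-1).
Nothing dominates Mid: High at s1 (4>3); Low at s1 (4>3).
Low: dominated, since Mid does at least as well everywhere (s1: 4>3, s2: 1>-2, s3: 2>0).

High, Low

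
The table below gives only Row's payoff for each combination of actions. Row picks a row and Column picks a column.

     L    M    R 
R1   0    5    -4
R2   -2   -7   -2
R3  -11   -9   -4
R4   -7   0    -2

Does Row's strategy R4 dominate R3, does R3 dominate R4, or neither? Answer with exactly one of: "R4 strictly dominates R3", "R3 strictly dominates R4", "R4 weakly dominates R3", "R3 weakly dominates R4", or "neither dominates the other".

Compare R4 to R3 across every action of Column: L: -7>-11, M: 0>-9, R: -2>-4.
R4 gives a strictly higher payoff against every action of Column, so R4 strictly dominates R3.

R4 strictly dominates R3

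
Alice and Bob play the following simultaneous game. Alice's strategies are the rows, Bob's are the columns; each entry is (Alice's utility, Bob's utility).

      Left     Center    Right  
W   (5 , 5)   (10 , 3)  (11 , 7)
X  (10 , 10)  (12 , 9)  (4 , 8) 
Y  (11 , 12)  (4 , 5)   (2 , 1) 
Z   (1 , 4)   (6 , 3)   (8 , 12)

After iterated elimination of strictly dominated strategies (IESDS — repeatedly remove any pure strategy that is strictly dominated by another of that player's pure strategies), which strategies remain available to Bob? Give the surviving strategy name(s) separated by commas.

Left, Right

Alice's strategy Z is strictly dominated by W (Left: 5>1, Center: 10>6, Right: 11>8) and is removed.
Column Center is eliminated: Left beats it against every remaining row (W: 5>3, X: 10>9, Y: 12>5).
Among the remaining strategies, none is strictly dominated by another pure strategy of the same player, so the elimination stops.
Surviving strategies — Alice: {W, X, Y}; Bob: {Left, Right}.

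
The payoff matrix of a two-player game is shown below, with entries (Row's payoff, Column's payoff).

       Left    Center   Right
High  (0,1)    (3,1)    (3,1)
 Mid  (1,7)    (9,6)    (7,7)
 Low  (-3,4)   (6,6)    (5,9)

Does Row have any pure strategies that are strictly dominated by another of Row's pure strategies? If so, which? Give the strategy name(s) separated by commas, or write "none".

High, Low

Mid strictly dominates High — Left: 1>0, Center: 9>3, Right: 7>3.
Nothing dominates Mid: High at Left (1>0); Low at Left (1>-3).
Mid strictly dominates Low — Left: 1>-3, Center: 9>6, Right: 7>5.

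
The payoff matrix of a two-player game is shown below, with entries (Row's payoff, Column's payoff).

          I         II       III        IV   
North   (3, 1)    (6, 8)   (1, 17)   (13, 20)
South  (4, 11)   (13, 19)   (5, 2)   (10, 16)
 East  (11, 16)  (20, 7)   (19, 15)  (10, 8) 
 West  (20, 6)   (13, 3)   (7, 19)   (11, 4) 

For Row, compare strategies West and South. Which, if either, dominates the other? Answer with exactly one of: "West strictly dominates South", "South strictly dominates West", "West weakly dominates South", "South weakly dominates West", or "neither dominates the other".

West's payoffs vs South's, by Column's action — I: 20>4, II: 13=13, III: 7>5, IV: 11>10.
West is at least as good everywhere and strictly better somewhere (tied only at II), so West weakly but not strictly dominates South.

West weakly dominates South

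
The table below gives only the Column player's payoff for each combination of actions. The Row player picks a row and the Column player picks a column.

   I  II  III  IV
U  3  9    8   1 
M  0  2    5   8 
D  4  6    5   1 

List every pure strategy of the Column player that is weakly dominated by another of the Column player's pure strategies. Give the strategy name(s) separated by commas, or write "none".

I

I is weakly dominated by II (U: 9>3, M: 2>0, D: 6>4).
Nothing dominates II: I at U (9>3); III at U (9>8); IV at U (9>1).
III is not dominated — it holds its own against I at U (8>3); II at M (5>2); IV at U (8>1).
Nothing dominates IV: I at M (8>0); II at M (8>2); III at M (8>5).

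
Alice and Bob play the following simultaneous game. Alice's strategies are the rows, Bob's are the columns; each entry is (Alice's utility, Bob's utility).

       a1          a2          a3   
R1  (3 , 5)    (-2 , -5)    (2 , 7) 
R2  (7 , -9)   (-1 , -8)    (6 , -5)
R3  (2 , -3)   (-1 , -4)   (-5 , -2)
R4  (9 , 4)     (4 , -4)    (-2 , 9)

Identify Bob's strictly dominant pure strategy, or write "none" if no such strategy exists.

a3 vs a1: R1: 7>5, R2: -5>-9, R3: -2>-3, R4: 9>4.
a3 vs a2: R1: 7>-5, R2: -5>-8, R3: -2>-4, R4: 9>-4.
a3 strictly beats every other strategy against every opponent action, so it is strictly dominant.

a3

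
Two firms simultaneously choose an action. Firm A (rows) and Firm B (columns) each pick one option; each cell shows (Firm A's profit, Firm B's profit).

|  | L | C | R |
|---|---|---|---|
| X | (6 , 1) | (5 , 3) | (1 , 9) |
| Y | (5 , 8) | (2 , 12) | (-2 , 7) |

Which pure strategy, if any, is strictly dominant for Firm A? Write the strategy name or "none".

X vs Y: L: 6>5, C: 5>2, R: 1>-2.
X strictly beats every other strategy against every opponent action, so it is strictly dominant.

X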